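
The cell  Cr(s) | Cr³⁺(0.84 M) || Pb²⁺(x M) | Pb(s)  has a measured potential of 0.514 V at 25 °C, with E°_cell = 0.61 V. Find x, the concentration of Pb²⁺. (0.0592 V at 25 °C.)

From the Nernst equation, log Q = n(E° − E)/0.0592 = 6(0.61 − 0.514)/0.0592 = 9.730, so Q = 5.37 × 10^9.
With Q = [Cr³⁺]^2/[Pb²⁺]^3 and the known concentrations, [Pb²⁺]^3 in the denominator gives [Pb²⁺] = 5.1 × 10^-4 M.

5.1 × 10^-4 M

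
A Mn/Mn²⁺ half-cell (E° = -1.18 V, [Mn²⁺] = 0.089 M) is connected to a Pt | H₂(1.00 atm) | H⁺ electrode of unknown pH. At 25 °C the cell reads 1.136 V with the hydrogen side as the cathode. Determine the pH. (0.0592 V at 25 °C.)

pH = 1.27

E°_cell = 1.18 V and n = 2.
log Q = n(E° − E)/0.0592 = 2×(1.18 − 1.136)/0.0592 = 1.486.
With Q = [Mn²⁺]·P(H₂) / [H⁺]^2, solving for [H⁺] gives log[H⁺] = -1.269, so pH = 1.27.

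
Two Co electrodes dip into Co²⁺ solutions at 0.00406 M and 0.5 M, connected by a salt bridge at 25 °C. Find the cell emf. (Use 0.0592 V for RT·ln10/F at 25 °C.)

Both half-cells are Co²⁺/Co, so E°_cell = 0. The concentrated side is the cathode; the cell reaction moves Co²⁺ from high to low concentration with n = 2.
Q = [Co²⁺]_dilute/[Co²⁺]_conc = 0.00406/0.5 = 0.00812.
E = 0 − (0.0592/2) log Q = −(0.0592/2)(-2.090) = 0.0619 V.

0.062 V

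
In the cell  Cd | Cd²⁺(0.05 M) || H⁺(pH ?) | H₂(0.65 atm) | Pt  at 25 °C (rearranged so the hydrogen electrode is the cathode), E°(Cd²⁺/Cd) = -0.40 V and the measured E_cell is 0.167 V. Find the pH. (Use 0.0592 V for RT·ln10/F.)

pH = 4.68

E°_cell = 0.40 V and n = 2.
log Q = n(E° − E)/0.0592 = 2×(0.40 − 0.167)/0.0592 = 7.872.
With Q = [Cd²⁺]·P(H₂) / [H⁺]^2, solving for [H⁺] gives log[H⁺] = -4.680, so pH = 4.68.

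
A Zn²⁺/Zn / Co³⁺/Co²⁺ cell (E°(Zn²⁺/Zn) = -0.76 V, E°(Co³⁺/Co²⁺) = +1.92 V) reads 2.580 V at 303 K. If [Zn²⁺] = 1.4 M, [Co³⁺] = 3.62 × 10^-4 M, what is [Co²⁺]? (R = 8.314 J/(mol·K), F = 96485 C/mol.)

0.014 M

From the Nernst equation, ln Q = nF(E° − E)/RT = 2×96485×(2.68 − 2.580)/(8.314×303) = 7.660, so Q = 2120.
With Q = [Zn²⁺]·[Co²⁺]^2/[Co³⁺]^2 and the known concentrations, [Co²⁺]^2 in the numerator gives [Co²⁺] = 0.014 M.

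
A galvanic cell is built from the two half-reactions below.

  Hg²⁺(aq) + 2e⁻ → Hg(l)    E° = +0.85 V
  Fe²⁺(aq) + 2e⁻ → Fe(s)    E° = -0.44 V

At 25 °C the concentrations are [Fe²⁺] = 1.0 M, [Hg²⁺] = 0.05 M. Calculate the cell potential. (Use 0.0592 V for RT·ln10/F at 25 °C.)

The Hg²⁺/Hg couple has the higher reduction potential and acts as the cathode, so E°_cell = +0.85 − (-0.44) = 1.29 V.
Balancing electrons gives n = 2; the reaction quotient is Q = [Fe²⁺]/[Hg²⁺] = 20.0.
At 25 °C, E = E° − (0.0592/n) log Q = 1.29 − (0.0592/2)(1.301) = 1.290 − 0.039 = 1.251 V.

1.25 V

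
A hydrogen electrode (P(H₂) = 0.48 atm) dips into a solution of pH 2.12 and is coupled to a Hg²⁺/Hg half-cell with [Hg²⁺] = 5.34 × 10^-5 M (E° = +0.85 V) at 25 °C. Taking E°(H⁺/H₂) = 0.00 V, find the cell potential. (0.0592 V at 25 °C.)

The Hg²⁺/Hg couple is the cathode, so E°_cell = 0.85 V; n = 2.
[H⁺] = 10^(−2.12) = 0.0076 M, and Q = [H⁺]^2 / ([Hg²⁺]·P(H₂)) = 2.25.
E = E° − (0.0592/2) log Q = 0.85 − (0.0592/2)(0.351) = 0.840 V.

0.84 V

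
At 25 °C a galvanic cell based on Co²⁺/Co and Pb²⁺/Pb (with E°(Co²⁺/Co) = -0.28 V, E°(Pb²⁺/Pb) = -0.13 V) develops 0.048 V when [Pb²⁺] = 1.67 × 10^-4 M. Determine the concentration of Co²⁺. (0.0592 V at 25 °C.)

From the Nernst equation, log Q = n(E° − E)/0.0592 = 2(0.15 − 0.048)/0.0592 = 3.446, so Q = 2790.
With Q = [Co²⁺]/[Pb²⁺] and the known concentrations, [Co²⁺] in the numerator gives [Co²⁺] = 0.47 M.

0.47 M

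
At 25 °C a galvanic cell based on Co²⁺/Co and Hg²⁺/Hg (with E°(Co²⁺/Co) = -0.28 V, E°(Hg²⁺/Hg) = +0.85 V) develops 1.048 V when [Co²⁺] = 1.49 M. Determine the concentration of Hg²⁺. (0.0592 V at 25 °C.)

From the Nernst equation, log Q = n(E° − E)/0.0592 = 2(1.13 − 1.048)/0.0592 = 2.770, so Q = 589.
With Q = [Co²⁺]/[Hg²⁺] and the known concentrations, [Hg²⁺] in the denominator gives [Hg²⁺] = 0.0025 M.

0.0025 M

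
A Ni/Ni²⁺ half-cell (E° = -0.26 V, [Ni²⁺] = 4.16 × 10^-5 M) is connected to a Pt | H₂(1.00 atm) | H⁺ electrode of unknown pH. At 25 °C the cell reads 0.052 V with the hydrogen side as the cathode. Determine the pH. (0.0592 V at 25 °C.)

E°_cell = 0.26 V and n = 2.
log Q = n(E° − E)/0.0592 = 2×(0.26 − 0.052)/0.0592 = 7.027.
With Q = [Ni²⁺]·P(H₂) / [H⁺]^2, solving for [H⁺] gives log[H⁺] = -5.704, so pH = 5.70.

pH = 5.70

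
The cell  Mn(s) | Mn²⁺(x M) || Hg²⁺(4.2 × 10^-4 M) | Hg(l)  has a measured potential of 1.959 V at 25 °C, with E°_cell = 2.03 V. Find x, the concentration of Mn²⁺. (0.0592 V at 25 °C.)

From the Nernst equation, log Q = n(E° − E)/0.0592 = 2(2.03 − 1.959)/0.0592 = 2.399, so Q = 250.
With Q = [Mn²⁺]/[Hg²⁺] and the known concentrations, [Mn²⁺] in the numerator gives [Mn²⁺] = 0.11 M.

0.11 M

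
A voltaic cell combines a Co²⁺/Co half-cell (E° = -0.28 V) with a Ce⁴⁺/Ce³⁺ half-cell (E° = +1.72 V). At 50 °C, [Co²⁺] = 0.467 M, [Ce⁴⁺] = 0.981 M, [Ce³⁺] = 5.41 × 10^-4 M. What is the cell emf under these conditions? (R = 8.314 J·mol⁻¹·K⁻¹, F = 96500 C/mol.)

2.22 V

The Ce⁴⁺/Ce³⁺ couple has the higher reduction potential and acts as the cathode, so E°_cell = +1.72 − (-0.28) = 2.00 V.
Balancing electrons gives n = 2; the reaction quotient is Q = [Co²⁺]·[Ce³⁺]^2/[Ce⁴⁺]^2 = 1.42 × 10^-7.
E = E° − (RT/nF) ln Q = 2.00 − (8.314×323)/(2×96500) × (-15.767) = 2.000 + 0.219 = 2.219 V.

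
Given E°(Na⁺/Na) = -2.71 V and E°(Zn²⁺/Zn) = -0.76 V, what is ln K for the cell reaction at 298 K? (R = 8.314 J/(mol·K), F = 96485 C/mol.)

E°_cell = -0.76 − (-2.71) = 1.95 V, with n = 2 electrons transferred.
At equilibrium E = 0, so the Nernst equation gives ln K = nFE°/RT = (2)(96485)(1.95)/((8.314)(298)) = 151.88.

ln K = 151.9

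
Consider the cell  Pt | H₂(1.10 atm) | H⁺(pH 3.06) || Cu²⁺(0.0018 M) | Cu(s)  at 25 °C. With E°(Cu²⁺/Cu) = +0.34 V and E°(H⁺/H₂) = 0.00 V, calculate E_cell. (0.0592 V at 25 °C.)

0.44 V

The Cu²⁺/Cu couple is the cathode, so E°_cell = 0.34 V; n = 2.
[H⁺] = 10^(−3.06) = 8.7 × 10^-4 M, and Q = [H⁺]^2 / ([Cu²⁺]·P(H₂)) = 3.83 × 10^-4.
E = E° − (0.0592/2) log Q = 0.34 − (0.0592/2)(-3.417) = 0.441 V.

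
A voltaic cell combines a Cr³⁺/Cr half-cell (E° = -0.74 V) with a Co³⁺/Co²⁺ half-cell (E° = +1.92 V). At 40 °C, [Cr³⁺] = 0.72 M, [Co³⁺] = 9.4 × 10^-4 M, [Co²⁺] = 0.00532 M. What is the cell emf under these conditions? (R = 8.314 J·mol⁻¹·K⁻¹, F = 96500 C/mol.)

2.62 V

The Co³⁺/Co²⁺ couple has the higher reduction potential and acts as the cathode, so E°_cell = +1.92 − (-0.74) = 2.66 V.
Balancing electrons gives n = 3; the reaction quotient is Q = [Cr³⁺]·[Co²⁺]^3/[Co³⁺]^3 = 131.
E = E° − (RT/nF) ln Q = 2.66 − (8.314×313)/(3×96500) × (4.872) = 2.660 − 0.044 = 2.616 V.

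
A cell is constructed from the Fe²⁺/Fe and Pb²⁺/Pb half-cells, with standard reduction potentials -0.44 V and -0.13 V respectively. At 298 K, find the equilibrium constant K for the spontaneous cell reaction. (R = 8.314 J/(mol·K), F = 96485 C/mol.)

3.1 × 10^10

E°_cell = -0.13 − (-0.44) = 0.31 V, with n = 2 electrons transferred.
At equilibrium E = 0, so the Nernst equation gives ln K = nFE°/RT = (2)(96485)(0.31)/((8.314)(298)) = 24.14.
K = e^24.14 = 3.1 × 10^10.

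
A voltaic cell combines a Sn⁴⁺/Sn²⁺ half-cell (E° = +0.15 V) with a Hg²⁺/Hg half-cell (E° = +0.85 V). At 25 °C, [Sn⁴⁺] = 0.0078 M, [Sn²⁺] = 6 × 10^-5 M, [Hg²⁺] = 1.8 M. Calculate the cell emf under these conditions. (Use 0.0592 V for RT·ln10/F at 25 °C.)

The Hg²⁺/Hg couple has the higher reduction potential and acts as the cathode, so E°_cell = +0.85 − (+0.15) = 0.70 V.
Balancing electrons gives n = 2; the reaction quotient is Q = [Sn⁴⁺]/([Sn²⁺]·[Hg²⁺]) = 72.2.
At 25 °C, E = E° − (0.0592/n) log Q = 0.70 − (0.0592/2)(1.859) = 0.700 − 0.055 = 0.645 V.

0.645 V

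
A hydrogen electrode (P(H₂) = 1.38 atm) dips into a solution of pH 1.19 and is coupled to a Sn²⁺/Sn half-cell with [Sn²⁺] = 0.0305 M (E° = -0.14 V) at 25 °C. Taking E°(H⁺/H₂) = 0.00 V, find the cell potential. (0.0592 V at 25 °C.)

The hydrogen couple is the cathode, so E°_cell = 0.14 V; n = 2.
[H⁺] = 10^(−1.19) = 0.065 M, and Q = [Sn²⁺]·P(H₂) / [H⁺]^2 = 10.1.
E = E° − (0.0592/2) log Q = 0.14 − (0.0592/2)(1.004) = 0.110 V.

0.11 V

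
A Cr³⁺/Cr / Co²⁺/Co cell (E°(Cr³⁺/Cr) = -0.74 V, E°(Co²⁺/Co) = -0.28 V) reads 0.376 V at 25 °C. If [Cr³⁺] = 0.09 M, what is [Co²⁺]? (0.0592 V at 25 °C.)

From the Nernst equation, log Q = n(E° − E)/0.0592 = 6(0.46 − 0.376)/0.0592 = 8.514, so Q = 3.26 × 10^8.
With Q = [Cr³⁺]^2/[Co²⁺]^3 and the known concentrations, [Co²⁺]^3 in the denominator gives [Co²⁺] = 2.9 × 10^-4 M.

2.9 × 10^-4 M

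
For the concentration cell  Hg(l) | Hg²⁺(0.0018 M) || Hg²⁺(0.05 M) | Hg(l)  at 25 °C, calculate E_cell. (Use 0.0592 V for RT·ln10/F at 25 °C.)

0.043 V

Both half-cells are Hg²⁺/Hg, so E°_cell = 0. The concentrated side is the cathode; the cell reaction moves Hg²⁺ from high to low concentration with n = 2.
Q = [Hg²⁺]_dilute/[Hg²⁺]_conc = 0.0018/0.05 = 0.0360.
E = 0 − (0.0592/2) log Q = −(0.0592/2)(-1.444) = 0.0427 V.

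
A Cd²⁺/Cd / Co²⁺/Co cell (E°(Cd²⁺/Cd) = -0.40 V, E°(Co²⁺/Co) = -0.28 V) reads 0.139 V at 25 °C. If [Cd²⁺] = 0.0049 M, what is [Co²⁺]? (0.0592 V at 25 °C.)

0.021 M

From the Nernst equation, log Q = n(E° − E)/0.0592 = 2(0.12 − 0.139)/0.0592 = -0.642, so Q = 0.228.
With Q = [Cd²⁺]/[Co²⁺] and the known concentrations, [Co²⁺] in the denominator gives [Co²⁺] = 0.021 M.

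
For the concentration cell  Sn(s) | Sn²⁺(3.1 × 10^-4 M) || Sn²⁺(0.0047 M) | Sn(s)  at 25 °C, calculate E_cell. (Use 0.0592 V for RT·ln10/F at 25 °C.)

Both half-cells are Sn²⁺/Sn, so E°_cell = 0. The concentrated side is the cathode; the cell reaction moves Sn²⁺ from high to low concentration with n = 2.
Q = [Sn²⁺]_dilute/[Sn²⁺]_conc = 3.1 × 10^-4/0.0047 = 0.0660.
E = 0 − (0.0592/2) log Q = −(0.0592/2)(-1.181) = 0.0350 V.

0.035 V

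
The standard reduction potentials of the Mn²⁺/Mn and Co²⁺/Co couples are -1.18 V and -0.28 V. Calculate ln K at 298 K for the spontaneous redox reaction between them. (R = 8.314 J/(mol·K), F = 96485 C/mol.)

E°_cell = -0.28 − (-1.18) = 0.90 V, with n = 2 electrons transferred.
At equilibrium E = 0, so the Nernst equation gives ln K = nFE°/RT = (2)(96485)(0.90)/((8.314)(298)) = 70.10.

ln K = 70.1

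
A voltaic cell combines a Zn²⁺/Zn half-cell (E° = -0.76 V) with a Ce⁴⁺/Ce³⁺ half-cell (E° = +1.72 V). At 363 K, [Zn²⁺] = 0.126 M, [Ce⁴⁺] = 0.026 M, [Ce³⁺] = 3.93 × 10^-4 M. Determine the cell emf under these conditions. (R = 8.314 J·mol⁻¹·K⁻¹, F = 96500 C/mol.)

2.64 V

The Ce⁴⁺/Ce³⁺ couple has the higher reduction potential and acts as the cathode, so E°_cell = +1.72 − (-0.76) = 2.48 V.
Balancing electrons gives n = 2; the reaction quotient is Q = [Zn²⁺]·[Ce³⁺]^2/[Ce⁴⁺]^2 = 2.88 × 10^-5.
E = E° − (RT/nF) ln Q = 2.48 − (8.314×363)/(2×96500) × (-10.456) = 2.480 + 0.164 = 2.644 V.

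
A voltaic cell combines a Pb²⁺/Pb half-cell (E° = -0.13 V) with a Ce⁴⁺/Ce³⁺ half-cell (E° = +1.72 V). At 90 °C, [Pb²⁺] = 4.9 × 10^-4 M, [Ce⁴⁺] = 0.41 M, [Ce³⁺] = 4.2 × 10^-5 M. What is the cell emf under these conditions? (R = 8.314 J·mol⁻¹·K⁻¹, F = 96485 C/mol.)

The Ce⁴⁺/Ce³⁺ couple has the higher reduction potential and acts as the cathode, so E°_cell = +1.72 − (-0.13) = 1.85 V.
Balancing electrons gives n = 2; the reaction quotient is Q = [Pb²⁺]·[Ce³⁺]^2/[Ce⁴⁺]^2 = 5.14 × 10^-12.
E = E° − (RT/nF) ln Q = 1.85 − (8.314×363)/(2×96485) × (-25.994) = 1.850 + 0.407 = 2.257 V.

2.26 V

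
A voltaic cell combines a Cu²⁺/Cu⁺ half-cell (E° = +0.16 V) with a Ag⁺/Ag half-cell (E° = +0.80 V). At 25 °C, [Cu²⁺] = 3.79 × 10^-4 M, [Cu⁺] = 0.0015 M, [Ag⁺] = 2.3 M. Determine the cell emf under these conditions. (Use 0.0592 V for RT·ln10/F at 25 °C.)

0.697 V

The Ag⁺/Ag couple has the higher reduction potential and acts as the cathode, so E°_cell = +0.80 − (+0.16) = 0.64 V.
Balancing electrons gives n = 1; the reaction quotient is Q = [Cu²⁺]/([Cu⁺]·[Ag⁺]) = 0.110.
At 25 °C, E = E° − (0.0592/n) log Q = 0.64 − (0.0592/1)(-0.959) = 0.640 + 0.057 = 0.697 V.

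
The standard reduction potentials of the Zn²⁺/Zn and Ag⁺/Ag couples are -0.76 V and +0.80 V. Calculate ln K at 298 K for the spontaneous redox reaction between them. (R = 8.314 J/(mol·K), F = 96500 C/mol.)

ln K = 121.5

E°_cell = +0.80 − (-0.76) = 1.56 V, with n = 2 electrons transferred.
At equilibrium E = 0, so the Nernst equation gives ln K = nFE°/RT = (2)(96500)(1.56)/((8.314)(298)) = 121.52.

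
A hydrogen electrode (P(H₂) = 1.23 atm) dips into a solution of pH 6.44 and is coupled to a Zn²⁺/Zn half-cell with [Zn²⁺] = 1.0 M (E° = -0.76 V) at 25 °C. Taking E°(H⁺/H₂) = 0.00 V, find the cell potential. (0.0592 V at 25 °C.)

The hydrogen couple is the cathode, so E°_cell = 0.76 V; n = 2.
[H⁺] = 10^(−6.44) = 3.6 × 10^-7 M, and Q = [Zn²⁺]·P(H₂) / [H⁺]^2 = 9.33 × 10^12.
E = E° − (0.0592/2) log Q = 0.76 − (0.0592/2)(12.970) = 0.376 V.

0.38 V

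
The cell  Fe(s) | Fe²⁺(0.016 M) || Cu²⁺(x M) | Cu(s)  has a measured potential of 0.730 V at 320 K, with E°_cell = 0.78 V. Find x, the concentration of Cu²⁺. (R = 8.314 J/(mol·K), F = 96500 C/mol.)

From the Nernst equation, ln Q = nF(E° − E)/RT = 2×96500×(0.78 − 0.730)/(8.314×320) = 3.627, so Q = 37.6.
With Q = [Fe²⁺]/[Cu²⁺] and the known concentrations, [Cu²⁺] in the denominator gives [Cu²⁺] = 4.3 × 10^-4 M.

4.3 × 10^-4 M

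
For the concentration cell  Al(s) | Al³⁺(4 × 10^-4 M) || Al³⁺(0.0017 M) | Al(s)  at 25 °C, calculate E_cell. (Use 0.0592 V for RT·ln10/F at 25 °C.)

Both half-cells are Al³⁺/Al, so E°_cell = 0. The concentrated side is the cathode; the cell reaction moves Al³⁺ from high to low concentration with n = 3.
Q = [Al³⁺]_dilute/[Al³⁺]_conc = 4 × 10^-4/0.0017 = 0.235.
E = 0 − (0.0592/3) log Q = −(0.0592/3)(-0.628) = 0.0124 V.

0.012 V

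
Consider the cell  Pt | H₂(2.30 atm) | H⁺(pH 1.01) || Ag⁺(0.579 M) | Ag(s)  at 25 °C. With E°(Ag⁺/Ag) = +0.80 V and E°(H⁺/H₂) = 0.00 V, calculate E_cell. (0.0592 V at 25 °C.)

The Ag⁺/Ag couple is the cathode, so E°_cell = 0.80 V; n = 2.
[H⁺] = 10^(−1.01) = 0.098 M, and Q = [H⁺]^2 / ([Ag⁺]^2·P(H₂)) = 0.0124.
E = E° − (0.0592/2) log Q = 0.80 − (0.0592/2)(-1.907) = 0.856 V.

0.86 V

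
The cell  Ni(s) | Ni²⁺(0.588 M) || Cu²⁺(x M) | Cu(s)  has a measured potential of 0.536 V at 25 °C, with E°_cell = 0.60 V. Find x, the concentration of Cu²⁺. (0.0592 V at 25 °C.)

0.004 M

From the Nernst equation, log Q = n(E° − E)/0.0592 = 2(0.60 − 0.536)/0.0592 = 2.162, so Q = 145.
With Q = [Ni²⁺]/[Cu²⁺] and the known concentrations, [Cu²⁺] in the denominator gives [Cu²⁺] = 0.004 M.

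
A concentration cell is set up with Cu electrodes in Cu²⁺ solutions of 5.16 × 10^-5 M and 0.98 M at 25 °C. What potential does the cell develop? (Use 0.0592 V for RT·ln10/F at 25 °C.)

Both half-cells are Cu²⁺/Cu, so E°_cell = 0. The concentrated side is the cathode; the cell reaction moves Cu²⁺ from high to low concentration with n = 2.
Q = [Cu²⁺]_dilute/[Cu²⁺]_conc = 5.16 × 10^-5/0.98 = 5.27 × 10^-5.
E = 0 − (0.0592/2) log Q = −(0.0592/2)(-4.279) = 0.1267 V.

0.13 V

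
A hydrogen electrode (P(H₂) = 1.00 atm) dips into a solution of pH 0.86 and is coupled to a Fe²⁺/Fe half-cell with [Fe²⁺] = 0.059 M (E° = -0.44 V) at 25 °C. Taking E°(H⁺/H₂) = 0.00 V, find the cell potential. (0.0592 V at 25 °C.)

0.43 V

The hydrogen couple is the cathode, so E°_cell = 0.44 V; n = 2.
[H⁺] = 10^(−0.86) = 0.14 M, and Q = [Fe²⁺]·P(H₂) / [H⁺]^2 = 3.10.
E = E° − (0.0592/2) log Q = 0.44 − (0.0592/2)(0.491) = 0.425 V.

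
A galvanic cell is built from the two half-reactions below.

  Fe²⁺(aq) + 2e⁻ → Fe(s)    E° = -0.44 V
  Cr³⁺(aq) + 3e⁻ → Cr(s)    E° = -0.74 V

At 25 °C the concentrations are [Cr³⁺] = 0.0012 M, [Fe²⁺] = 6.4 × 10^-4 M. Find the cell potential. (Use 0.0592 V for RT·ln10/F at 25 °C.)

The Fe²⁺/Fe couple has the higher reduction potential and acts as the cathode, so E°_cell = -0.44 − (-0.74) = 0.30 V.
Balancing electrons gives n = 6; the reaction quotient is Q = [Cr³⁺]^2/[Fe²⁺]^3 = 5490.
At 25 °C, E = E° − (0.0592/n) log Q = 0.30 − (0.0592/6)(3.740) = 0.300 − 0.037 = 0.263 V.

0.263 V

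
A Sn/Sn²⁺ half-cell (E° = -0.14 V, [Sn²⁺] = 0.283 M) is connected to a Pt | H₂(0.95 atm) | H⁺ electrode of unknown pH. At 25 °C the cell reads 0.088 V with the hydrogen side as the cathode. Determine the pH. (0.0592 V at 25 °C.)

E°_cell = 0.14 V and n = 2.
log Q = n(E° − E)/0.0592 = 2×(0.14 − 0.088)/0.0592 = 1.757.
With Q = [Sn²⁺]·P(H₂) / [H⁺]^2, solving for [H⁺] gives log[H⁺] = -1.164, so pH = 1.16.

pH = 1.16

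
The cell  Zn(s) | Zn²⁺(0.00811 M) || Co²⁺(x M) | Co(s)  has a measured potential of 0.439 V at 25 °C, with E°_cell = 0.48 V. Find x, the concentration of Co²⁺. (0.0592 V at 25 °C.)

From the Nernst equation, log Q = n(E° − E)/0.0592 = 2(0.48 − 0.439)/0.0592 = 1.385, so Q = 24.3.
With Q = [Zn²⁺]/[Co²⁺] and the known concentrations, [Co²⁺] in the denominator gives [Co²⁺] = 3.3 × 10^-4 M.

3.3 × 10^-4 M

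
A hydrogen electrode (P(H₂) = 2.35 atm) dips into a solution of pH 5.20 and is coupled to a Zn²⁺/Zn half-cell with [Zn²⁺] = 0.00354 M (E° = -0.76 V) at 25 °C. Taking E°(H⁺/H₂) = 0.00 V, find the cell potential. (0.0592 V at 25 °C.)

0.51 V

The hydrogen couple is the cathode, so E°_cell = 0.76 V; n = 2.
[H⁺] = 10^(−5.20) = 6.3 × 10^-6 M, and Q = [Zn²⁺]·P(H₂) / [H⁺]^2 = 2.09 × 10^8.
E = E° − (0.0592/2) log Q = 0.76 − (0.0592/2)(8.320) = 0.514 V.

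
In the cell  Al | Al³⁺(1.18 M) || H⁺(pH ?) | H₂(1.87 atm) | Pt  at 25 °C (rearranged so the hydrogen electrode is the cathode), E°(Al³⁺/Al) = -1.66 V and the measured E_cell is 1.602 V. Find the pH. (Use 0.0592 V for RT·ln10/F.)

pH = 0.82

E°_cell = 1.66 V and n = 6.
log Q = n(E° − E)/0.0592 = 6×(1.66 − 1.602)/0.0592 = 5.878.
With Q = [Al³⁺]^2·P(H₂)^3 / [H⁺]^6, solving for [H⁺] gives log[H⁺] = -0.820, so pH = 0.82.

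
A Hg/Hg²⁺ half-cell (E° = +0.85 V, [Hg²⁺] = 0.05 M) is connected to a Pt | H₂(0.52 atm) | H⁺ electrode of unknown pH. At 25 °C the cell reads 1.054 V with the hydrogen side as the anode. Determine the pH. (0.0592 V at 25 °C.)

pH = 4.24

E°_cell = 0.85 V and n = 2.
log Q = n(E° − E)/0.0592 = 2×(0.85 − 1.054)/0.0592 = -6.892.
With Q = [H⁺]^2 / ([Hg²⁺]·P(H₂)), solving for [H⁺] gives log[H⁺] = -4.238, so pH = 4.24.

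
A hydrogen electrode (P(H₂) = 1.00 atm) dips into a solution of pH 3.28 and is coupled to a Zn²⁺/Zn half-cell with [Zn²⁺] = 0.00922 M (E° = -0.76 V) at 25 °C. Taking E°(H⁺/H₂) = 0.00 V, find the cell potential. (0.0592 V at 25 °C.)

0.63 V

The hydrogen couple is the cathode, so E°_cell = 0.76 V; n = 2.
[H⁺] = 10^(−3.28) = 5.2 × 10^-4 M, and Q = [Zn²⁺]·P(H₂) / [H⁺]^2 = 3.35 × 10^4.
E = E° − (0.0592/2) log Q = 0.76 − (0.0592/2)(4.525) = 0.626 V.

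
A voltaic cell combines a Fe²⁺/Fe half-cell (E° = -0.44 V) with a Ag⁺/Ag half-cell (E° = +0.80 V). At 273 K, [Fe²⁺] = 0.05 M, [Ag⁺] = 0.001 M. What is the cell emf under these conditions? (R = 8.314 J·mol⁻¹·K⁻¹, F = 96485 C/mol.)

The Ag⁺/Ag couple has the higher reduction potential and acts as the cathode, so E°_cell = +0.80 − (-0.44) = 1.24 V.
Balancing electrons gives n = 2; the reaction quotient is Q = [Fe²⁺]/[Ag⁺]^2 = 5 × 10^4.
E = E° − (RT/nF) ln Q = 1.24 − (8.314×273)/(2×96485) × (10.820) = 1.240 − 0.127 = 1.113 V.

1.11 V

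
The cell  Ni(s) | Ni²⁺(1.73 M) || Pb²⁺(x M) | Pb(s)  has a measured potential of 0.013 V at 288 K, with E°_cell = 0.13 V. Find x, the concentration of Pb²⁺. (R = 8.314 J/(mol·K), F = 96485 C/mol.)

1.4 × 10^-4 M

From the Nernst equation, ln Q = nF(E° − E)/RT = 2×96485×(0.13 − 0.013)/(8.314×288) = 9.429, so Q = 1.24 × 10^4.
With Q = [Ni²⁺]/[Pb²⁺] and the known concentrations, [Pb²⁺] in the denominator gives [Pb²⁺] = 1.4 × 10^-4 M.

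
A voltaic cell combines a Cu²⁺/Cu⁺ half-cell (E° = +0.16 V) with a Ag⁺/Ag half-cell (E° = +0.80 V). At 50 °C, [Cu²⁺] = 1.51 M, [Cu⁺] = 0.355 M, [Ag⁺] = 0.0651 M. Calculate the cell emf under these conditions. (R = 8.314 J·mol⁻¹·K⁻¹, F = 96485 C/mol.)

0.524 V

The Ag⁺/Ag couple has the higher reduction potential and acts as the cathode, so E°_cell = +0.80 − (+0.16) = 0.64 V.
Balancing electrons gives n = 1; the reaction quotient is Q = [Cu²⁺]/([Cu⁺]·[Ag⁺]) = 65.3.
E = E° − (RT/nF) ln Q = 0.64 − (8.314×323)/(1×96485) × (4.180) = 0.640 − 0.116 = 0.524 V.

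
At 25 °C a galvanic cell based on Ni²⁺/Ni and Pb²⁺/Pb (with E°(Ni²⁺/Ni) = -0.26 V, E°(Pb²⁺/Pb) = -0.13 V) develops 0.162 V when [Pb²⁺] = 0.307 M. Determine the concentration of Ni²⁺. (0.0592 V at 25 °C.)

0.025 M

From the Nernst equation, log Q = n(E° − E)/0.0592 = 2(0.13 − 0.162)/0.0592 = -1.081, so Q = 0.0830.
With Q = [Ni²⁺]/[Pb²⁺] and the known concentrations, [Ni²⁺] in the numerator gives [Ni²⁺] = 0.025 M.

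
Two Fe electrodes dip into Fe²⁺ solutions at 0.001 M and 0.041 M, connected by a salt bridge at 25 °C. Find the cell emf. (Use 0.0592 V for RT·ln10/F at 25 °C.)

Both half-cells are Fe²⁺/Fe, so E°_cell = 0. The concentrated side is the cathode; the cell reaction moves Fe²⁺ from high to low concentration with n = 2.
Q = [Fe²⁺]_dilute/[Fe²⁺]_conc = 0.001/0.041 = 0.0244.
E = 0 − (0.0592/2) log Q = −(0.0592/2)(-1.613) = 0.0477 V.

0.048 V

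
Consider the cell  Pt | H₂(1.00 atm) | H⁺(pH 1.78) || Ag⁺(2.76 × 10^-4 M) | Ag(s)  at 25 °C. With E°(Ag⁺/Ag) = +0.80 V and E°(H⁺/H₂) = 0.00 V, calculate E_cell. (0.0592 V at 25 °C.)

The Ag⁺/Ag couple is the cathode, so E°_cell = 0.80 V; n = 2.
[H⁺] = 10^(−1.78) = 0.017 M, and Q = [H⁺]^2 / ([Ag⁺]^2·P(H₂)) = 3620.
E = E° − (0.0592/2) log Q = 0.80 − (0.0592/2)(3.558) = 0.695 V.

0.69 V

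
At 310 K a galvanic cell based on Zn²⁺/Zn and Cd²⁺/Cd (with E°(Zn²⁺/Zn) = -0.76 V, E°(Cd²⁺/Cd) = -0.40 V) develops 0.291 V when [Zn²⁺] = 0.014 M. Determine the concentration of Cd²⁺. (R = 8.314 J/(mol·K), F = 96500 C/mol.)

From the Nernst equation, ln Q = nF(E° − E)/RT = 2×96500×(0.36 − 0.291)/(8.314×310) = 5.167, so Q = 175.
With Q = [Zn²⁺]/[Cd²⁺] and the known concentrations, [Cd²⁺] in the denominator gives [Cd²⁺] = 8 × 10^-5 M.

8 × 10^-5 M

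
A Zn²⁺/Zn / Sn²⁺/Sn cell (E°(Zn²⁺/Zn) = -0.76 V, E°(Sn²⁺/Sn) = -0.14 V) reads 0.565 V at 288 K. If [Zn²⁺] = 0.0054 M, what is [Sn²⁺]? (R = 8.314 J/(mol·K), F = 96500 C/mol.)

6.4 × 10^-5 M

From the Nernst equation, ln Q = nF(E° − E)/RT = 2×96500×(0.62 − 0.565)/(8.314×288) = 4.433, so Q = 84.2.
With Q = [Zn²⁺]/[Sn²⁺] and the known concentrations, [Sn²⁺] in the denominator gives [Sn²⁺] = 6.4 × 10^-5 M.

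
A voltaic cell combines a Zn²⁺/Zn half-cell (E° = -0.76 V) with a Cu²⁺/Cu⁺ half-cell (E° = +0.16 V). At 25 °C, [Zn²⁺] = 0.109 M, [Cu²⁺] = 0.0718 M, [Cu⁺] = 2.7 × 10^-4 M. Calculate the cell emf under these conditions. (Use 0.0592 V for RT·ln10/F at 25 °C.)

The Cu²⁺/Cu⁺ couple has the higher reduction potential and acts as the cathode, so E°_cell = +0.16 − (-0.76) = 0.92 V.
Balancing electrons gives n = 2; the reaction quotient is Q = [Zn²⁺]·[Cu⁺]^2/[Cu²⁺]^2 = 1.54 × 10^-6.
At 25 °C, E = E° − (0.0592/n) log Q = 0.92 − (0.0592/2)(-5.812) = 0.920 + 0.172 = 1.092 V.

1.09 V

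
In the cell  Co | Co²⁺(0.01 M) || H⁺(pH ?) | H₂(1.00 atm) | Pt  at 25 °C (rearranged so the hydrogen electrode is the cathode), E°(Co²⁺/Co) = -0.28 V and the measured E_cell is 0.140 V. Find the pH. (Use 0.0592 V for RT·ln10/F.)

pH = 3.36

E°_cell = 0.28 V and n = 2.
log Q = n(E° − E)/0.0592 = 2×(0.28 − 0.140)/0.0592 = 4.730.
With Q = [Co²⁺]·P(H₂) / [H⁺]^2, solving for [H⁺] gives log[H⁺] = -3.365, so pH = 3.36.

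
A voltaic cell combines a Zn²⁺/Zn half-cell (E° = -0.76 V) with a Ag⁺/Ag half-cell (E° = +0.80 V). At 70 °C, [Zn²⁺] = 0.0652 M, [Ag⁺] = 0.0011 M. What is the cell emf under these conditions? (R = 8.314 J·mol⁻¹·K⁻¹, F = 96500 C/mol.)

The Ag⁺/Ag couple has the higher reduction potential and acts as the cathode, so E°_cell = +0.80 − (-0.76) = 1.56 V.
Balancing electrons gives n = 2; the reaction quotient is Q = [Zn²⁺]/[Ag⁺]^2 = 5.39 × 10^4.
E = E° − (RT/nF) ln Q = 1.56 − (8.314×343)/(2×96500) × (10.895) = 1.560 − 0.161 = 1.399 V.

1.40 V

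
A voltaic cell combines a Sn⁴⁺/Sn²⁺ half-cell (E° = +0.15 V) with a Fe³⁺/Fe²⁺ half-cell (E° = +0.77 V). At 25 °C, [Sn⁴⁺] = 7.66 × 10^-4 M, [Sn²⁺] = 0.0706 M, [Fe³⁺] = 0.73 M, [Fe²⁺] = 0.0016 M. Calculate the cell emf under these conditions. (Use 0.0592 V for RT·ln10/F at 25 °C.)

0.836 V

The Fe³⁺/Fe²⁺ couple has the higher reduction potential and acts as the cathode, so E°_cell = +0.77 − (+0.15) = 0.62 V.
Balancing electrons gives n = 2; the reaction quotient is Q = [Sn⁴⁺]·[Fe²⁺]^2/([Sn²⁺]·[Fe³⁺]^2) = 5.21 × 10^-8.
At 25 °C, E = E° − (0.0592/n) log Q = 0.62 − (0.0592/2)(-7.283) = 0.620 + 0.216 = 0.836 V.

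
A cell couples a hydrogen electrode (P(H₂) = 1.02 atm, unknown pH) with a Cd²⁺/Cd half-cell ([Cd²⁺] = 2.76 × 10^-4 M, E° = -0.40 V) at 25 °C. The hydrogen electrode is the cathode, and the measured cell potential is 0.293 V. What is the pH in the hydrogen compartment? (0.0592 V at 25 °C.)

pH = 3.58

E°_cell = 0.40 V and n = 2.
log Q = n(E° − E)/0.0592 = 2×(0.40 − 0.293)/0.0592 = 3.615.
With Q = [Cd²⁺]·P(H₂) / [H⁺]^2, solving for [H⁺] gives log[H⁺] = -3.583, so pH = 3.58.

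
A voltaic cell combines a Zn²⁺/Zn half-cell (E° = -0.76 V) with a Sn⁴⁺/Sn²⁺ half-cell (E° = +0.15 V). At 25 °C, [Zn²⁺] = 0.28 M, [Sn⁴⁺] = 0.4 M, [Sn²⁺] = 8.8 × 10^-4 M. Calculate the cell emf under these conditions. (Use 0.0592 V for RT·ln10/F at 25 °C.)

The Sn⁴⁺/Sn²⁺ couple has the higher reduction potential and acts as the cathode, so E°_cell = +0.15 − (-0.76) = 0.91 V.
Balancing electrons gives n = 2; the reaction quotient is Q = [Zn²⁺]·[Sn²⁺]/[Sn⁴⁺] = 6.16 × 10^-4.
At 25 °C, E = E° − (0.0592/n) log Q = 0.91 − (0.0592/2)(-3.210) = 0.910 + 0.095 = 1.005 V.

1.01 V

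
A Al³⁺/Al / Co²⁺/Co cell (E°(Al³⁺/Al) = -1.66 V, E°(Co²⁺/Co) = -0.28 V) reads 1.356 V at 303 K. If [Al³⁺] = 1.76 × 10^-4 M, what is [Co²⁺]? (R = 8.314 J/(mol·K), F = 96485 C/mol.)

5 × 10^-4 M

From the Nernst equation, ln Q = nF(E° − E)/RT = 6×96485×(1.38 − 1.356)/(8.314×303) = 5.515, so Q = 248.
With Q = [Al³⁺]^2/[Co²⁺]^3 and the known concentrations, [Co²⁺]^3 in the denominator gives [Co²⁺] = 5 × 10^-4 M.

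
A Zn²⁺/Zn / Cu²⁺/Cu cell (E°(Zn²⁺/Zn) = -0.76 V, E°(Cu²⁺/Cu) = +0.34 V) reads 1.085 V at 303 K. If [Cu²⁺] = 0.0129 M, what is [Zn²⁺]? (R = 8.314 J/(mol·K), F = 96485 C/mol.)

0.041 M

From the Nernst equation, ln Q = nF(E° − E)/RT = 2×96485×(1.10 − 1.085)/(8.314×303) = 1.149, so Q = 3.16.
With Q = [Zn²⁺]/[Cu²⁺] and the known concentrations, [Zn²⁺] in the numerator gives [Zn²⁺] = 0.041 M.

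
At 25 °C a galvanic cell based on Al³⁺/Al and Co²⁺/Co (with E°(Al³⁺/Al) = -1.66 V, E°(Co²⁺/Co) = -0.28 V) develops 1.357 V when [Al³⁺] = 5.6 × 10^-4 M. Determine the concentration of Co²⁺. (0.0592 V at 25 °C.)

From the Nernst equation, log Q = n(E° − E)/0.0592 = 6(1.38 − 1.357)/0.0592 = 2.331, so Q = 214.
With Q = [Al³⁺]^2/[Co²⁺]^3 and the known concentrations, [Co²⁺]^3 in the denominator gives [Co²⁺] = 0.0011 M.

0.0011 M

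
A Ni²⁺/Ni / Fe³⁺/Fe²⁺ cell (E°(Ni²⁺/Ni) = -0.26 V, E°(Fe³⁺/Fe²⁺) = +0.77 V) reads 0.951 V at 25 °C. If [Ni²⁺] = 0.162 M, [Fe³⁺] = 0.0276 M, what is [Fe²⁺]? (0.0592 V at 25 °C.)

From the Nernst equation, log Q = n(E° − E)/0.0592 = 2(1.03 − 0.951)/0.0592 = 2.669, so Q = 467.
With Q = [Ni²⁺]·[Fe²⁺]^2/[Fe³⁺]^2 and the known concentrations, [Fe²⁺]^2 in the numerator gives [Fe²⁺] = 1.5 M.

1.5 M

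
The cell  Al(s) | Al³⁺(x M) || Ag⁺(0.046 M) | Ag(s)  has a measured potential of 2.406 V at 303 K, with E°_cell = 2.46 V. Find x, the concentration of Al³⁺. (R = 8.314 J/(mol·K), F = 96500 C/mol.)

From the Nernst equation, ln Q = nF(E° − E)/RT = 3×96500×(2.46 − 2.406)/(8.314×303) = 6.206, so Q = 496.
With Q = [Al³⁺]/[Ag⁺]^3 and the known concentrations, [Al³⁺] in the numerator gives [Al³⁺] = 0.048 M.

0.048 M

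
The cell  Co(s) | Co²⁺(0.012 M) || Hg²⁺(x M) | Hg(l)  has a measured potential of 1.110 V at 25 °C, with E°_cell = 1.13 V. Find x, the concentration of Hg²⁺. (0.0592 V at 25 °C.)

0.0025 M

From the Nernst equation, log Q = n(E° − E)/0.0592 = 2(1.13 − 1.110)/0.0592 = 0.676, so Q = 4.74.
With Q = [Co²⁺]/[Hg²⁺] and the known concentrations, [Hg²⁺] in the denominator gives [Hg²⁺] = 0.0025 M.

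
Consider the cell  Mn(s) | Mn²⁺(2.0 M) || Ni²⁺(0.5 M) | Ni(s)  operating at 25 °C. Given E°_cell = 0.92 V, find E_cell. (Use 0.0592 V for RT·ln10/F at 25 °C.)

0.902 V

Balancing electrons gives n = 2; the reaction quotient is Q = [Mn²⁺]/[Ni²⁺] = 4.00.
At 25 °C, E = E° − (0.0592/n) log Q = 0.92 − (0.0592/2)(0.602) = 0.920 − 0.018 = 0.902 V.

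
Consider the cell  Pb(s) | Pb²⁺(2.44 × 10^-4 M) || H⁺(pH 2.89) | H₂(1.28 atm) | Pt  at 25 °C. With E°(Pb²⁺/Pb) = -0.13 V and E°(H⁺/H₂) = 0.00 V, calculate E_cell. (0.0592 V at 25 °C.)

0.063 V

The hydrogen couple is the cathode, so E°_cell = 0.13 V; n = 2.
[H⁺] = 10^(−2.89) = 0.0013 M, and Q = [Pb²⁺]·P(H₂) / [H⁺]^2 = 188.
E = E° − (0.0592/2) log Q = 0.13 − (0.0592/2)(2.275) = 0.063 V.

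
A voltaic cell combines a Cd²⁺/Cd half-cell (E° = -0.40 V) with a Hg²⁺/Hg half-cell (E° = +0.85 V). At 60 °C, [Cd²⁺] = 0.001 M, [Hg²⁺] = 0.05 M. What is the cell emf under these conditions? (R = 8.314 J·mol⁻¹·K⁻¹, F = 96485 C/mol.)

The Hg²⁺/Hg couple has the higher reduction potential and acts as the cathode, so E°_cell = +0.85 − (-0.40) = 1.25 V.
Balancing electrons gives n = 2; the reaction quotient is Q = [Cd²⁺]/[Hg²⁺] = 0.0200.
E = E° − (RT/nF) ln Q = 1.25 − (8.314×333)/(2×96485) × (-3.912) = 1.250 + 0.056 = 1.306 V.

1.31 V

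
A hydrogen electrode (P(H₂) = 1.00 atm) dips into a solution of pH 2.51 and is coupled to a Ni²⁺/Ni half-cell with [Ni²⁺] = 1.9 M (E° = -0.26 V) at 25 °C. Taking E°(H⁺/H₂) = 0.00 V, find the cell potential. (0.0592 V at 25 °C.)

0.10 V

The hydrogen couple is the cathode, so E°_cell = 0.26 V; n = 2.
[H⁺] = 10^(−2.51) = 0.0031 M, and Q = [Ni²⁺]·P(H₂) / [H⁺]^2 = 1.99 × 10^5.
E = E° − (0.0592/2) log Q = 0.26 − (0.0592/2)(5.299) = 0.103 V.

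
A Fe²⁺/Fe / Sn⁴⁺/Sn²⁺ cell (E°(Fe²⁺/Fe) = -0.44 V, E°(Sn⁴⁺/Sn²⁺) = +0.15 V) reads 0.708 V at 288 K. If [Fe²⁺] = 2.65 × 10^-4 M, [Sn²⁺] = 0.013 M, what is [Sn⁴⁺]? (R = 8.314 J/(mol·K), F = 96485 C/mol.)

From the Nernst equation, ln Q = nF(E° − E)/RT = 2×96485×(0.59 − 0.708)/(8.314×288) = -9.510, so Q = 7.41 × 10^-5.
With Q = [Fe²⁺]·[Sn²⁺]/[Sn⁴⁺] and the known concentrations, [Sn⁴⁺] in the denominator gives [Sn⁴⁺] = 0.046 M.

0.046 M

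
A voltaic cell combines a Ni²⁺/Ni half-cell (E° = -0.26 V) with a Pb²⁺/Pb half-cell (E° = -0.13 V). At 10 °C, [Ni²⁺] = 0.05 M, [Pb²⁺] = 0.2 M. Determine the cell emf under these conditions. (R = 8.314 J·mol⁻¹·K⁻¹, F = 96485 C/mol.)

The Pb²⁺/Pb couple has the higher reduction potential and acts as the cathode, so E°_cell = -0.13 − (-0.26) = 0.13 V.
Balancing electrons gives n = 2; the reaction quotient is Q = [Ni²⁺]/[Pb²⁺] = 0.250.
E = E° − (RT/nF) ln Q = 0.13 − (8.314×283)/(2×96485) × (-1.386) = 0.130 + 0.017 = 0.147 V.

0.147 V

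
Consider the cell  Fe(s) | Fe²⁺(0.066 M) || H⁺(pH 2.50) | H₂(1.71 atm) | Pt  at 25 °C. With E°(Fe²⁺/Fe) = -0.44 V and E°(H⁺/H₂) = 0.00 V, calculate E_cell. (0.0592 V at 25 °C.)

The hydrogen couple is the cathode, so E°_cell = 0.44 V; n = 2.
[H⁺] = 10^(−2.50) = 0.0032 M, and Q = [Fe²⁺]·P(H₂) / [H⁺]^2 = 1.13 × 10^4.
E = E° − (0.0592/2) log Q = 0.44 − (0.0592/2)(4.053) = 0.320 V.

0.32 V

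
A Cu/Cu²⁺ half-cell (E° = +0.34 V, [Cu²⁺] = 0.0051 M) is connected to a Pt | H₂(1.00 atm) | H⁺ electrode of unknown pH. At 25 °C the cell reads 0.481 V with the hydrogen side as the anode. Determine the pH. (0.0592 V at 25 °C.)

E°_cell = 0.34 V and n = 2.
log Q = n(E° − E)/0.0592 = 2×(0.34 − 0.481)/0.0592 = -4.764.
With Q = [H⁺]^2 / ([Cu²⁺]·P(H₂)), solving for [H⁺] gives log[H⁺] = -3.528, so pH = 3.53.

pH = 3.53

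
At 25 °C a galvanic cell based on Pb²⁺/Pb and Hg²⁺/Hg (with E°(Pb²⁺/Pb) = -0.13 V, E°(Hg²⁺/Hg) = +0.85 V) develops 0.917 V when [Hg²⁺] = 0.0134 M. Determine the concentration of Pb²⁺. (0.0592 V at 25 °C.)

From the Nernst equation, log Q = n(E° − E)/0.0592 = 2(0.98 − 0.917)/0.0592 = 2.128, so Q = 134.
With Q = [Pb²⁺]/[Hg²⁺] and the known concentrations, [Pb²⁺] in the numerator gives [Pb²⁺] = 1.8 M.

1.8 M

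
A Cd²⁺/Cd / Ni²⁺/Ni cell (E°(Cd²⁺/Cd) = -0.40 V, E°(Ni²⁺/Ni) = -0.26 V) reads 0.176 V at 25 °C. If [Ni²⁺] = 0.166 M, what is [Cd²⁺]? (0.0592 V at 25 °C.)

0.01 M

From the Nernst equation, log Q = n(E° − E)/0.0592 = 2(0.14 − 0.176)/0.0592 = -1.216, so Q = 0.0608.
With Q = [Cd²⁺]/[Ni²⁺] and the known concentrations, [Cd²⁺] in the numerator gives [Cd²⁺] = 0.01 M.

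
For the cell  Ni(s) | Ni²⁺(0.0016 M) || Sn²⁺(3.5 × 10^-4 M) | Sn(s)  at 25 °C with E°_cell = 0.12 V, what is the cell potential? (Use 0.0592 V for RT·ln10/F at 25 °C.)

Balancing electrons gives n = 2; the reaction quotient is Q = [Ni²⁺]/[Sn²⁺] = 4.57.
At 25 °C, E = E° − (0.0592/n) log Q = 0.12 − (0.0592/2)(0.660) = 0.120 − 0.020 = 0.100 V.

0.100 V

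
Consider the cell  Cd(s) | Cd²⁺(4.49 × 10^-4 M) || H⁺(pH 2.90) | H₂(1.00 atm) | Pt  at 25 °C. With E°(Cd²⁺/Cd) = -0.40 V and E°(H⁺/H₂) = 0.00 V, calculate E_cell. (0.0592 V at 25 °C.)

The hydrogen couple is the cathode, so E°_cell = 0.40 V; n = 2.
[H⁺] = 10^(−2.90) = 0.0013 M, and Q = [Cd²⁺]·P(H₂) / [H⁺]^2 = 283.
E = E° − (0.0592/2) log Q = 0.40 − (0.0592/2)(2.452) = 0.327 V.

0.33 V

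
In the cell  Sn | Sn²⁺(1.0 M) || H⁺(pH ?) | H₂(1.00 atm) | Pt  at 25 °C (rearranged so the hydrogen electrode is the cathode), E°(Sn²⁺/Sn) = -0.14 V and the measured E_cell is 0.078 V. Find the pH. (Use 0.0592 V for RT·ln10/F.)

E°_cell = 0.14 V and n = 2.
log Q = n(E° − E)/0.0592 = 2×(0.14 − 0.078)/0.0592 = 2.095.
With Q = [Sn²⁺]·P(H₂) / [H⁺]^2, solving for [H⁺] gives log[H⁺] = -1.047, so pH = 1.05.

pH = 1.05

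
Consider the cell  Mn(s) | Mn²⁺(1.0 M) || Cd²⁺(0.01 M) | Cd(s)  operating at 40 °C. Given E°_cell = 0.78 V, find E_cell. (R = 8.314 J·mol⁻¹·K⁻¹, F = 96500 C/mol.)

Balancing electrons gives n = 2; the reaction quotient is Q = [Mn²⁺]/[Cd²⁺] = 100.
E = E° − (RT/nF) ln Q = 0.78 − (8.314×313)/(2×96500) × (4.605) = 0.780 − 0.062 = 0.718 V.

0.718 V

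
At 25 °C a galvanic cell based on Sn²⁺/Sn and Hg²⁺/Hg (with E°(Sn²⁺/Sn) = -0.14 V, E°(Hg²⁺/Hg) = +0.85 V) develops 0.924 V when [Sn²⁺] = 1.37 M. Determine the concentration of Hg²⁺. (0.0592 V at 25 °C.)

0.0081 M

From the Nernst equation, log Q = n(E° − E)/0.0592 = 2(0.99 − 0.924)/0.0592 = 2.230, so Q = 170.
With Q = [Sn²⁺]/[Hg²⁺] and the known concentrations, [Hg²⁺] in the denominator gives [Hg²⁺] = 0.0081 M.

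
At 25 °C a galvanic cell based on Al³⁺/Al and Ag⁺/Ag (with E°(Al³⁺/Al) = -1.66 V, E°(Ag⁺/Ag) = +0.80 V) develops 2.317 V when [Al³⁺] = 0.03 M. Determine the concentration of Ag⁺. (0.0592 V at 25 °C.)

From the Nernst equation, log Q = n(E° − E)/0.0592 = 3(2.46 − 2.317)/0.0592 = 7.247, so Q = 1.76 × 10^7.
With Q = [Al³⁺]/[Ag⁺]^3 and the known concentrations, [Ag⁺]^3 in the denominator gives [Ag⁺] = 0.0012 M.

0.0012 M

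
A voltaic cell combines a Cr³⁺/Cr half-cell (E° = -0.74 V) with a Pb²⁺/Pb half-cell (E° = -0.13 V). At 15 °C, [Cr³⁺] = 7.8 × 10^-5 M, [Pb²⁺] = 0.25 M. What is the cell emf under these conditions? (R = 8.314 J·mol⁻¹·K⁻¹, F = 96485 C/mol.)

The Pb²⁺/Pb couple has the higher reduction potential and acts as the cathode, so E°_cell = -0.13 − (-0.74) = 0.61 V.
Balancing electrons gives n = 6; the reaction quotient is Q = [Cr³⁺]^2/[Pb²⁺]^3 = 3.89 × 10^-7.
E = E° − (RT/nF) ln Q = 0.61 − (8.314×288)/(6×96485) × (-14.759) = 0.610 + 0.061 = 0.671 V.

0.671 V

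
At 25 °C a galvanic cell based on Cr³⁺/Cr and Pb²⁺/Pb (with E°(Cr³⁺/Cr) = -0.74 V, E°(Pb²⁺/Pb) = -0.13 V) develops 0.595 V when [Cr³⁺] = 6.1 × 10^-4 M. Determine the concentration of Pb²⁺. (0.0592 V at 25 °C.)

0.0022 M

From the Nernst equation, log Q = n(E° − E)/0.0592 = 6(0.61 − 0.595)/0.0592 = 1.520, so Q = 33.1.
With Q = [Cr³⁺]^2/[Pb²⁺]^3 and the known concentrations, [Pb²⁺]^3 in the denominator gives [Pb²⁺] = 0.0022 M.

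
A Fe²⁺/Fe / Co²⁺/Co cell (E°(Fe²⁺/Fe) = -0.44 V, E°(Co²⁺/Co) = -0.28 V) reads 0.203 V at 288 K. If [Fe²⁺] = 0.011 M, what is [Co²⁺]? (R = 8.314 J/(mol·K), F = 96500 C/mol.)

From the Nernst equation, ln Q = nF(E° − E)/RT = 2×96500×(0.16 − 0.203)/(8.314×288) = -3.466, so Q = 0.0312.
With Q = [Fe²⁺]/[Co²⁺] and the known concentrations, [Co²⁺] in the denominator gives [Co²⁺] = 0.35 M.

0.35 M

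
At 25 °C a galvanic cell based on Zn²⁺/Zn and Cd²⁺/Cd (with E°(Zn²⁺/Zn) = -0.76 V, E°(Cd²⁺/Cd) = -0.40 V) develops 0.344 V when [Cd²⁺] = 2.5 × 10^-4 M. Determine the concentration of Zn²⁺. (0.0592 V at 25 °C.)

From the Nernst equation, log Q = n(E° − E)/0.0592 = 2(0.36 − 0.344)/0.0592 = 0.541, so Q = 3.47.
With Q = [Zn²⁺]/[Cd²⁺] and the known concentrations, [Zn²⁺] in the numerator gives [Zn²⁺] = 8.7 × 10^-4 M.

8.7 × 10^-4 M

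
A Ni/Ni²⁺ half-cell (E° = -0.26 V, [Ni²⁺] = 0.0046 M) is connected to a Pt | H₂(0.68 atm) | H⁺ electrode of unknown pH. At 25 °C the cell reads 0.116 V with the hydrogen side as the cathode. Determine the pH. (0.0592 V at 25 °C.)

E°_cell = 0.26 V and n = 2.
log Q = n(E° − E)/0.0592 = 2×(0.26 − 0.116)/0.0592 = 4.865.
With Q = [Ni²⁺]·P(H₂) / [H⁺]^2, solving for [H⁺] gives log[H⁺] = -3.685, so pH = 3.68.

pH = 3.68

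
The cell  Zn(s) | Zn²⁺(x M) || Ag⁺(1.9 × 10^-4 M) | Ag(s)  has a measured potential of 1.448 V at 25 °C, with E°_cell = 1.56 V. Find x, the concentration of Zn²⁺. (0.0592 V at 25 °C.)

From the Nernst equation, log Q = n(E° − E)/0.0592 = 2(1.56 − 1.448)/0.0592 = 3.784, so Q = 6080.
With Q = [Zn²⁺]/[Ag⁺]^2 and the known concentrations, [Zn²⁺] in the numerator gives [Zn²⁺] = 2.2 × 10^-4 M.

2.2 × 10^-4 M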